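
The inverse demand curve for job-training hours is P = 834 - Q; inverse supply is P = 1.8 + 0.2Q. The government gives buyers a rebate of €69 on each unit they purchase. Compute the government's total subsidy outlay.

Government cost = €51819

Pre-subsidy: 834 - Q = 1.8 + 0.2Q gives Q* = 693.5 and P* = 140.5.
With the rebate, buyers effectively pay Pb = Ps − 69, where Ps is the price sellers receive.
On the curves, Pb = 834 - Q and Ps = 1.8 + 0.2Q; the wedge Ps − Pb = 69 gives 1.8 + 0.2Q − (834 - Q) = 69, so Q' = 751.
Then Pb = 834 − 1·751 = 83 and Ps = 1.8 + 0.2·751 = 152.
Government outlay = subsidy × quantity = 69 × 751 = 51819.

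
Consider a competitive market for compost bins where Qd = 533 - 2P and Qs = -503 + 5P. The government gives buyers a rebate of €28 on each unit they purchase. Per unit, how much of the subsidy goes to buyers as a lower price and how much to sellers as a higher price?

Buyers gain €20 per unit; sellers gain €8 per unit

Pre-subsidy: 533 - 2P = -503 + 5P gives P* = 148, Q* = 237.
With the rebate, buyers effectively pay Pb = Ps − 28, where Ps is the price sellers receive.
Demand in terms of Ps becomes Qd = 533 − 2(Ps − 28) = 589 - 2Ps. Setting this equal to supply: 589 - 2Ps = -503 + 5Ps, so Ps = 156.
Buyers pay Pb = 156 − 28 = 128; Q' = -503 + 5·156 = 277.
Buyers' price falls by P* − Pb = 148 − 128 = 20; sellers' price rises by Ps − P* = 156 − 148 = 8.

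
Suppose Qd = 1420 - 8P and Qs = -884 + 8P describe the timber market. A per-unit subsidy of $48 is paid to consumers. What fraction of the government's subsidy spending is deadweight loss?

Pre-subsidy: 1420 - 8P = -884 + 8P gives P* = 144, Q* = 268.
With the rebate, buyers effectively pay Pb = Ps − 48, where Ps is the price sellers receive.
Demand in terms of Ps becomes Qd = 1420 − 8(Ps − 48) = 1804 - 8Ps. Setting this equal to supply: 1804 - 8Ps = -884 + 8Ps, so Ps = 168.
Buyers pay Pb = 168 − 48 = 120; Q' = -884 + 8·168 = 460.
ΔCS = ½(268 + 460)(144 − 120) = 8736; ΔPS = ½(268 + 460)(168 − 144) = 8736.
Government spending = 48 × 460 = 22080.
DWL = ½ × 48 × (460 − 268) = 4608; fraction = 4608 / 22080 = 24/115.

DWL / government spending = 24/115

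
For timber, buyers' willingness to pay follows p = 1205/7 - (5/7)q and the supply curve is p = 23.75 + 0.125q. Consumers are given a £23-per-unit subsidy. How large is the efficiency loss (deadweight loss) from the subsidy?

Pre-subsidy: 1205/7 - (5/7)q = 23.75 + 0.125q gives q* = 8310/47 and p* = 2155/47.
With the rebate, buyers effectively pay pb = ps − 23, where ps is the price sellers receive.
On the curves, pb = 1205/7 - (5/7)q and ps = 23.75 + 0.125q; the wedge ps − pb = 23 gives 23.75 + 0.125q − (1205/7 - (5/7)q) = 23, so q' = 9598/47.
Then pb = 1205/7 − (5/7)·(9598/47) = 1235/47 and ps = 23.75 + 0.125·(9598/47) = 2316/47.
The subsidy expands output by 9598/47 − 8310/47 = 1288/47 past the efficient level; on those units the gap between marginal cost and willingness to pay runs from 0 up to 23.
DWL = ½ × 23 × 1288/47 = 14812/47.

Deadweight loss = 14812/47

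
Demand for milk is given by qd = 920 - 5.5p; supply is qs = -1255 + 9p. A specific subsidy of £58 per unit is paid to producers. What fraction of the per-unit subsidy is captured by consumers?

Consumer share = 18/29

Pre-subsidy: 920 - 5.5p = -1255 + 9p gives p* = 150, q* = 95.
With the subsidy, sellers receive ps = pb + 58 for each unit, where pb is the price buyers pay.
Supply in terms of pb becomes qs = -1255 + 9(pb + 58) = -733 + 9pb. Setting this equal to demand: 920 - 5.5pb = -733 + 9pb, so pb = 114.
Sellers receive ps = 114 + 58 = 172; q' = 920 − 5.5·114 = 293.
Buyers' price falls by p* − pb = 150 − 114 = 36; sellers' price rises by ps − p* = 172 − 150 = 22.
So consumers capture 36/58 = 18/29 of each unit of subsidy.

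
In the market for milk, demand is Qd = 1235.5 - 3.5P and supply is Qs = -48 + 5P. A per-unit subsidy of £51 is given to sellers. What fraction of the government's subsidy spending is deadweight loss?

Pre-subsidy: 1235.5 - 3.5P = -48 + 5P gives P* = 151, Q* = 707.
With the subsidy, sellers receive Ps = Pb + 51 for each unit, where Pb is the price buyers pay.
Supply in terms of Pb becomes Qs = -48 + 5(Pb + 51) = 207 + 5Pb. Setting this equal to demand: 1235.5 - 3.5Pb = 207 + 5Pb, so Pb = 121.
Sellers receive Ps = 121 + 51 = 172; Q' = 1235.5 − 3.5·121 = 812.
ΔCS = ½(707 + 812)(151 − 121) = 22785; ΔPS = ½(707 + 812)(172 − 151) = 15949.5.
Government spending = 51 × 812 = 41412.
DWL = ½ × 51 × (812 − 707) = 2677.5; fraction = 2677.5 / 41412 = 15/232.

DWL / government spending = 15/232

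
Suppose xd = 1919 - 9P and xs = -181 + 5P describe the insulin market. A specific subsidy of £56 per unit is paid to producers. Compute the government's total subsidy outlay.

Pre-subsidy: 1919 - 9P = -181 + 5P gives P* = 150, x* = 569.
With the subsidy, sellers receive Ps = Pb + 56 for each unit, where Pb is the price buyers pay.
Supply in terms of Pb becomes xs = -181 + 5(Pb + 56) = 99 + 5Pb. Setting this equal to demand: 1919 - 9Pb = 99 + 5Pb, so Pb = 130.
Sellers receive Ps = 130 + 56 = 186; x' = 1919 − 9·130 = 749.
Government outlay = subsidy × quantity = 56 × 749 = 41944.

Government cost = £41944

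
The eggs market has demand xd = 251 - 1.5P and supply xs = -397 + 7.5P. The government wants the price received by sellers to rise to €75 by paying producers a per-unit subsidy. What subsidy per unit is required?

Required subsidy s = €18 per unit

At a seller price of 75, quantity supplied is -397 + 7.5·75 = 165.5.
Buyers absorb 165.5 only when they pay Pb with 251 − 1.5·Pb = 165.5, i.e. Pb = 57.
s = Ps − Pb = 75 − 57 = 18.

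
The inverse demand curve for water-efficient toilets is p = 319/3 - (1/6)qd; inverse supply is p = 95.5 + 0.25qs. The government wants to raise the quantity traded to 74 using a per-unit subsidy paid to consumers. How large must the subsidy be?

At q = 74, from the demand curve buyers pay pb = 319/3 − (1/6)·74 = 94; from the supply curve sellers need ps = 95.5 + 0.25·74 = 114.
The subsidy must fill the gap: s = ps − pb = 114 − 94 = 20.

Required subsidy s = 20 per unit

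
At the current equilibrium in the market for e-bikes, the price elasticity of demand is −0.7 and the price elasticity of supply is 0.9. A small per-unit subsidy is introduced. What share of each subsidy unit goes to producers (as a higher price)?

For a small subsidy around the equilibrium, the benefit split depends on the relative slopes, which at a point are proportional to the elasticities.
Buyer share = εs/(εs + |εd|) = 0.9/(0.9 + 0.7) = 0.5625; seller share = |εd|/(εs + |εd|) = 0.4375.
So producers capture 0.4375 of the subsidy.

Producer share = 0.4375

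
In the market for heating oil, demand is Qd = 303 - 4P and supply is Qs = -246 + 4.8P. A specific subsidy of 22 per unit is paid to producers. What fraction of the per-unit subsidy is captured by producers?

Pre-subsidy: 303 - 4P = -246 + 4.8P gives P* = 2745/44, Q* = 588/11.
With the subsidy, sellers receive Ps = Pb + 22 for each unit, where Pb is the price buyers pay.
Supply in terms of Pb becomes Qs = -246 + 4.8(Pb + 22) = -140.4 + 4.8Pb. Setting this equal to demand: 303 - 4Pb = -140.4 + 4.8Pb, so Pb = 2217/44.
Sellers receive Ps = 2217/44 + 22 = 3185/44; Q' = 303 − 4·(2217/44) = 1116/11.
Buyers' price falls by P* − Pb = 2745/44 − 2217/44 = 12; sellers' price rises by Ps − P* = 3185/44 − 2745/44 = 10.
So producers capture 10/22 = 5/11 of each unit of subsidy.

Producer share = 5/11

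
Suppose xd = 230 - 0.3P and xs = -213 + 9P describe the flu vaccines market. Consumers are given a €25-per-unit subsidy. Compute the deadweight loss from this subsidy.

Pre-subsidy: 230 - 0.3P = -213 + 9P gives P* = 4430/93, x* = 6687/31.
With the rebate, buyers effectively pay Pb = Ps − 25, where Ps is the price sellers receive.
Demand in terms of Ps becomes xd = 230 − 0.3(Ps − 25) = 237.5 - 0.3Ps. Setting this equal to supply: 237.5 - 0.3Ps = -213 + 9Ps, so Ps = 4505/93.
Buyers pay Pb = 4505/93 − 25 = 2180/93; x' = -213 + 9·(4505/93) = 6912/31.
The subsidy expands output by 6912/31 − 6687/31 = 225/31 past the efficient level; on those units the gap between marginal cost and willingness to pay runs from 0 up to 25.
DWL = ½ × 25 × 225/31 = 5625/62.

Deadweight loss = 5625/62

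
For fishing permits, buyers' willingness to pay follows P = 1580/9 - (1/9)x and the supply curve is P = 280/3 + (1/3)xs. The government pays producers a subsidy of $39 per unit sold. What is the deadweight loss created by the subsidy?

Deadweight loss = $1711.125

Pre-subsidy: 1580/9 - (1/9)x = 280/3 + (1/3)x gives x* = 185 and P* = 155.
With the subsidy, sellers receive Ps = Pb + 39 for each unit, where Pb is the price buyers pay.
On the curves, Pb = 1580/9 - (1/9)x and Ps = 280/3 + (1/3)x; the wedge Ps − Pb = 39 gives 280/3 + (1/3)x − (1580/9 - (1/9)x) = 39, so x' = 272.75.
Then Pb = 1580/9 − (1/9)·272.75 = 145.25 and Ps = 280/3 + (1/3)·272.75 = 184.25.
The subsidy expands output by 272.75 − 185 = 87.75 past the efficient level; on those units the gap between marginal cost and willingness to pay runs from 0 up to 39.
DWL = ½ × 39 × 87.75 = 1711.125.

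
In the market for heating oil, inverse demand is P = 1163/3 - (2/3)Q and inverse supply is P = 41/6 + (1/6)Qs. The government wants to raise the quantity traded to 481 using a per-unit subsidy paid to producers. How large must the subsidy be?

Required subsidy s = 20 per unit

At Q = 481, from the demand curve buyers pay Pb = 1163/3 − (2/3)·481 = 67; from the supply curve sellers need Ps = 41/6 + (1/6)·481 = 87.
The subsidy must fill the gap: s = Ps − Pb = 87 − 67 = 20.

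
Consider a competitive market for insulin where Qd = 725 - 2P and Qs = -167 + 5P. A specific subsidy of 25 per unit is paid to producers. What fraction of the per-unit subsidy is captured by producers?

Producer share = 2/7

Pre-subsidy: 725 - 2P = -167 + 5P gives P* = 892/7, Q* = 3291/7.
With the subsidy, sellers receive Ps = Pb + 25 for each unit, where Pb is the price buyers pay.
Supply in terms of Pb becomes Qs = -167 + 5(Pb + 25) = -42 + 5Pb. Setting this equal to demand: 725 - 2Pb = -42 + 5Pb, so Pb = 767/7.
Sellers receive Ps = 767/7 + 25 = 942/7; Q' = 725 − 2·(767/7) = 3541/7.
Buyers' price falls by P* − Pb = 892/7 − 767/7 = 125/7; sellers' price rises by Ps − P* = 942/7 − 892/7 = 50/7.
So producers capture (50/7)/25 = 2/7 of each unit of subsidy.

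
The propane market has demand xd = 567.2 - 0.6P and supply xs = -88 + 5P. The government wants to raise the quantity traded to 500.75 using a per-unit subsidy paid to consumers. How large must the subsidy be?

Required subsidy s = 7 per unit

At x = 500.75, invert demand for the buyer price: Pb = (567.2 − 500.75)/0.6 = 110.75; invert supply for the seller price: Ps = (500.75 − (-88))/5 = 117.75.
The subsidy must fill the gap: s = Ps − Pb = 117.75 − 110.75 = 7.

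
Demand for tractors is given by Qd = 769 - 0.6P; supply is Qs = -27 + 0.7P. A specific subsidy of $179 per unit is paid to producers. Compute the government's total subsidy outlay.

Pre-subsidy: 769 - 0.6P = -27 + 0.7P gives P* = 7960/13, Q* = 5221/13.
With the subsidy, sellers receive Ps = Pb + 179 for each unit, where Pb is the price buyers pay.
Supply in terms of Pb becomes Qs = -27 + 0.7(Pb + 179) = 98.3 + 0.7Pb. Setting this equal to demand: 769 - 0.6Pb = 98.3 + 0.7Pb, so Pb = 6707/13.
Sellers receive Ps = 6707/13 + 179 = 9034/13; Q' = 769 − 0.6·(6707/13) = 29864/65.
Government outlay = subsidy × quantity = 179 × 29864/65 = 5345656/65.

Government cost = 5345656/65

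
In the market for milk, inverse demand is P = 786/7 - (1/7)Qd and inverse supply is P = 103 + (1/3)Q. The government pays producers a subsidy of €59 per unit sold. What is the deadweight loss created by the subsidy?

Pre-subsidy: 786/7 - (1/7)Q = 103 + (1/3)Q gives Q* = 19.5 and P* = 109.5.
With the subsidy, sellers receive Ps = Pb + 59 for each unit, where Pb is the price buyers pay.
On the curves, Pb = 786/7 - (1/7)Q and Ps = 103 + (1/3)Q; the wedge Ps − Pb = 59 gives 103 + (1/3)Q − (786/7 - (1/7)Q) = 59, so Q' = 143.4.
Then Pb = 786/7 − (1/7)·143.4 = 91.8 and Ps = 103 + (1/3)·143.4 = 150.8.
The subsidy expands output by 143.4 − 19.5 = 123.9 past the efficient level; on those units the gap between marginal cost and willingness to pay runs from 0 up to 59.
DWL = ½ × 59 × 123.9 = 3655.05.

Deadweight loss = €3655.05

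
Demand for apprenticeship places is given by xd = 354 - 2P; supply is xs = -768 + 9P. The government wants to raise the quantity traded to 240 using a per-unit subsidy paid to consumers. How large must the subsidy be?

Required subsidy s = 55 per unit

At x = 240, invert demand for the buyer price: Pb = (354 − 240)/2 = 57; invert supply for the seller price: Ps = (240 − (-768))/9 = 112.
The subsidy must fill the gap: s = Ps − Pb = 112 − 57 = 55.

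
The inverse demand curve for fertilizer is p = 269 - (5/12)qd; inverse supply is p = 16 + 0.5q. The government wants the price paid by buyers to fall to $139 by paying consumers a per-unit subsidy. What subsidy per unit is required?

Required subsidy s = $33 per unit

At a buyer price of 139, quantity demanded is 645.6 − 2.4·139 = 312.
Sellers supply 312 only when they receive ps = 16 + 0.5·312 = 172.
s = ps − pb = 172 − 139 = 33.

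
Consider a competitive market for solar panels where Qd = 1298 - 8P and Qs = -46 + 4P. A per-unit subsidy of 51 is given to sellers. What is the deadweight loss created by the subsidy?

Pre-subsidy: 1298 - 8P = -46 + 4P gives P* = 112, Q* = 402.
With the subsidy, sellers receive Ps = Pb + 51 for each unit, where Pb is the price buyers pay.
Supply in terms of Pb becomes Qs = -46 + 4(Pb + 51) = 158 + 4Pb. Setting this equal to demand: 1298 - 8Pb = 158 + 4Pb, so Pb = 95.
Sellers receive Ps = 95 + 51 = 146; Q' = 1298 − 8·95 = 538.
The subsidy expands output by 538 − 402 = 136 past the efficient level; on those units the gap between marginal cost and willingness to pay runs from 0 up to 51.
DWL = ½ × 51 × 136 = 3468.

Deadweight loss = 3468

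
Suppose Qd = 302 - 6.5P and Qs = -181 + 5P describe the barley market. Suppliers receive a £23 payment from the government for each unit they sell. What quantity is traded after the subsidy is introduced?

Q' = 94

Pre-subsidy: 302 - 6.5P = -181 + 5P gives P* = 42, Q* = 29.
With the subsidy, sellers receive Ps = Pb + 23 for each unit, where Pb is the price buyers pay.
Supply in terms of Pb becomes Qs = -181 + 5(Pb + 23) = -66 + 5Pb. Setting this equal to demand: 302 - 6.5Pb = -66 + 5Pb, so Pb = 32.
Sellers receive Ps = 32 + 23 = 55; Q' = 302 − 6.5·32 = 94.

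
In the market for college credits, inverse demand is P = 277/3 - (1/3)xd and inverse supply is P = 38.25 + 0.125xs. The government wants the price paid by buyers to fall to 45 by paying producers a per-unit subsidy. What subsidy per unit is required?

Required subsidy s = 11 per unit

At a buyer price of 45, quantity demanded is 277 − 3·45 = 142.
Sellers supply 142 only when they receive Ps = 38.25 + 0.125·142 = 56.
s = Ps − Pb = 56 − 45 = 11.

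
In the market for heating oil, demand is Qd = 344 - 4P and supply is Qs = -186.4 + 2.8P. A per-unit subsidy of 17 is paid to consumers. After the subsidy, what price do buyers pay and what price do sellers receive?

Pre-subsidy: 344 - 4P = -186.4 + 2.8P gives P* = 78, Q* = 32.
With the rebate, buyers effectively pay Pb = Ps − 17, where Ps is the price sellers receive.
Demand in terms of Ps becomes Qd = 344 − 4(Ps − 17) = 412 - 4Ps. Setting this equal to supply: 412 - 4Ps = -186.4 + 2.8Ps, so Ps = 88.
Buyers pay Pb = 88 − 17 = 71; Q' = -186.4 + 2.8·88 = 60.

Buyers pay 71; sellers receive 88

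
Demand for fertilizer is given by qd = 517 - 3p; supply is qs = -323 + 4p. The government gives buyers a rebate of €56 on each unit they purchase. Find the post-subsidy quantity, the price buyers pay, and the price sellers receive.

Pre-subsidy: 517 - 3p = -323 + 4p gives p* = 120, q* = 157.
With the rebate, buyers effectively pay pb = ps − 56, where ps is the price sellers receive.
Demand in terms of ps becomes qd = 517 − 3(ps − 56) = 685 - 3ps. Setting this equal to supply: 685 - 3ps = -323 + 4ps, so ps = 144.
Buyers pay pb = 144 − 56 = 88; q' = -323 + 4·144 = 253.

q' = 253; buyers pay €88; sellers receive €144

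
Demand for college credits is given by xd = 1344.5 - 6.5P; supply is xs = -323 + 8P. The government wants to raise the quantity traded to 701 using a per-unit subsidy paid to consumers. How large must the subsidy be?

Required subsidy s = 29 per unit

At x = 701, invert demand for the buyer price: Pb = (1344.5 − 701)/6.5 = 99; invert supply for the seller price: Ps = (701 − (-323))/8 = 128.
The subsidy must fill the gap: s = Ps − Pb = 128 − 99 = 29.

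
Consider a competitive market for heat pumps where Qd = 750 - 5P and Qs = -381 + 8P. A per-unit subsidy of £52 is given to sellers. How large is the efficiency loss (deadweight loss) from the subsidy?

Deadweight loss = £4160

Pre-subsidy: 750 - 5P = -381 + 8P gives P* = 87, Q* = 315.
With the subsidy, sellers receive Ps = Pb + 52 for each unit, where Pb is the price buyers pay.
Supply in terms of Pb becomes Qs = -381 + 8(Pb + 52) = 35 + 8Pb. Setting this equal to demand: 750 - 5Pb = 35 + 8Pb, so Pb = 55.
Sellers receive Ps = 55 + 52 = 107; Q' = 750 − 5·55 = 475.
The subsidy expands output by 475 − 315 = 160 past the efficient level; on those units the gap between marginal cost and willingness to pay runs from 0 up to 52.
DWL = ½ × 52 × 160 = 4160.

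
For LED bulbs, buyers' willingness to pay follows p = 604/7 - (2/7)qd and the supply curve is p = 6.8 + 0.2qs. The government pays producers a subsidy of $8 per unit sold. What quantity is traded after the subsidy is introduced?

Pre-subsidy: 604/7 - (2/7)q = 6.8 + 0.2q gives q* = 2782/17 and p* = 672/17.
With the subsidy, sellers receive ps = pb + 8 for each unit, where pb is the price buyers pay.
On the curves, pb = 604/7 - (2/7)q and ps = 6.8 + 0.2q; the wedge ps − pb = 8 gives 6.8 + 0.2q − (604/7 - (2/7)q) = 8, so q' = 3062/17.
Then pb = 604/7 − (2/7)·(3062/17) = 592/17 and ps = 6.8 + 0.2·(3062/17) = 728/17.

q' = 3062/17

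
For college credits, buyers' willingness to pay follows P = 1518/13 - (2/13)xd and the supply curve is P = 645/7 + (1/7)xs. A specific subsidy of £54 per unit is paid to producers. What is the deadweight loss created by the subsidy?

Deadweight loss = £4914

Pre-subsidy: 1518/13 - (2/13)x = 645/7 + (1/7)x gives x* = 83 and P* = 104.
With the subsidy, sellers receive Ps = Pb + 54 for each unit, where Pb is the price buyers pay.
On the curves, Pb = 1518/13 - (2/13)x and Ps = 645/7 + (1/7)x; the wedge Ps − Pb = 54 gives 645/7 + (1/7)x − (1518/13 - (2/13)x) = 54, so x' = 265.
Then Pb = 1518/13 − (2/13)·265 = 76 and Ps = 645/7 + (1/7)·265 = 130.
The subsidy expands output by 265 − 83 = 182 past the efficient level; on those units the gap between marginal cost and willingness to pay runs from 0 up to 54.
DWL = ½ × 54 × 182 = 4914.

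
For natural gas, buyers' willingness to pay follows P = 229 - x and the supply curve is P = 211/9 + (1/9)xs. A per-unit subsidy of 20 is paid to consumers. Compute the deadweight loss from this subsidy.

Deadweight loss = 180

Pre-subsidy: 229 - x = 211/9 + (1/9)x gives x* = 185 and P* = 44.
With the rebate, buyers effectively pay Pb = Ps − 20, where Ps is the price sellers receive.
On the curves, Pb = 229 - x and Ps = 211/9 + (1/9)x; the wedge Ps − Pb = 20 gives 211/9 + (1/9)x − (229 - x) = 20, so x' = 203.
Then Pb = 229 − 1·203 = 26 and Ps = 211/9 + (1/9)·203 = 46.
The subsidy expands output by 203 − 185 = 18 past the efficient level; on those units the gap between marginal cost and willingness to pay runs from 0 up to 20.
DWL = ½ × 20 × 18 = 180.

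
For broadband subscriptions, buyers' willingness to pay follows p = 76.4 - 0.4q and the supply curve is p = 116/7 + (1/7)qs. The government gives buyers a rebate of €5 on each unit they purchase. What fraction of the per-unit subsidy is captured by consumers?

Pre-subsidy: 76.4 - 0.4q = 116/7 + (1/7)q gives q* = 2094/19 and p* = 614/19.
With the rebate, buyers effectively pay pb = ps − 5, where ps is the price sellers receive.
On the curves, pb = 76.4 - 0.4q and ps = 116/7 + (1/7)q; the wedge ps − pb = 5 gives 116/7 + (1/7)q − (76.4 - 0.4q) = 5, so q' = 2269/19.
Then pb = 76.4 − 0.4·(2269/19) = 544/19 and ps = 116/7 + (1/7)·(2269/19) = 639/19.
Buyers' price falls by p* − pb = 614/19 − 544/19 = 70/19; sellers' price rises by ps − p* = 639/19 − 614/19 = 25/19.
So consumers capture (70/19)/5 = 14/19 of each unit of subsidy.

Consumer share = 14/19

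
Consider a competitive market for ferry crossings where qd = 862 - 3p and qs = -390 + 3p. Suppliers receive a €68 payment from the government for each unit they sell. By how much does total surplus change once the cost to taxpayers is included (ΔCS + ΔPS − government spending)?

Net change in total surplus = -€3468

Pre-subsidy: 862 - 3p = -390 + 3p gives p* = 626/3, q* = 236.
With the subsidy, sellers receive ps = pb + 68 for each unit, where pb is the price buyers pay.
Supply in terms of pb becomes qs = -390 + 3(pb + 68) = -186 + 3pb. Setting this equal to demand: 862 - 3pb = -186 + 3pb, so pb = 524/3.
Sellers receive ps = 524/3 + 68 = 728/3; q' = 862 − 3·(524/3) = 338.
ΔCS = ½(236 + 338)(626/3 − 524/3) = 9758; ΔPS = ½(236 + 338)(728/3 − 626/3) = 9758.
Government spending = 68 × 338 = 22984.
Net change = 9758 + 9758 − 22984 = -3468. The loss equals the DWL triangle ½·68·102.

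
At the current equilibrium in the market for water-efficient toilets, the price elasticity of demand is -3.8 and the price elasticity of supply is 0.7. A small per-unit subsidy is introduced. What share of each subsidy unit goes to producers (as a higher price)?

Producer share = 38/45

For a small subsidy around the equilibrium, the benefit split depends on the relative slopes, which at a point are proportional to the elasticities.
Buyer share = εs/(εs + |εd|) = 0.7/(0.7 + 3.8) = 7/45; seller share = |εd|/(εs + |εd|) = 38/45.
So producers capture 38/45 of the subsidy.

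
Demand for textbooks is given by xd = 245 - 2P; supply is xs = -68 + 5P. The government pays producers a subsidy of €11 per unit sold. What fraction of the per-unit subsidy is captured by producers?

Pre-subsidy: 245 - 2P = -68 + 5P gives P* = 313/7, x* = 1089/7.
With the subsidy, sellers receive Ps = Pb + 11 for each unit, where Pb is the price buyers pay.
Supply in terms of Pb becomes xs = -68 + 5(Pb + 11) = -13 + 5Pb. Setting this equal to demand: 245 - 2Pb = -13 + 5Pb, so Pb = 258/7.
Sellers receive Ps = 258/7 + 11 = 335/7; x' = 245 − 2·(258/7) = 1199/7.
Buyers' price falls by P* − Pb = 313/7 − 258/7 = 55/7; sellers' price rises by Ps − P* = 335/7 − 313/7 = 22/7.
So producers capture (22/7)/11 = 2/7 of each unit of subsidy.

Producer share = 2/7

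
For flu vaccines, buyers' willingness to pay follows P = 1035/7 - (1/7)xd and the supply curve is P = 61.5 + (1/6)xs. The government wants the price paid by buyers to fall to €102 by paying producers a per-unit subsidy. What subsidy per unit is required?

Required subsidy s = €13 per unit

At a buyer price of 102, quantity demanded is 1035 − 7·102 = 321.
Sellers supply 321 only when they receive Ps = 61.5 + (1/6)·321 = 115.
s = Ps − Pb = 115 − 102 = 13.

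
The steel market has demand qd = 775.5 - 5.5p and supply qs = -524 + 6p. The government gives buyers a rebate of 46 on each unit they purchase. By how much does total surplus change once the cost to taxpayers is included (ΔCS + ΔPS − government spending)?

Net change in total surplus = -3036

Pre-subsidy: 775.5 - 5.5p = -524 + 6p gives p* = 113, q* = 154.
With the rebate, buyers effectively pay pb = ps − 46, where ps is the price sellers receive.
Demand in terms of ps becomes qd = 775.5 − 5.5(ps − 46) = 1028.5 - 5.5ps. Setting this equal to supply: 1028.5 - 5.5ps = -524 + 6ps, so ps = 135.
Buyers pay pb = 135 − 46 = 89; q' = -524 + 6·135 = 286.
ΔCS = ½(154 + 286)(113 − 89) = 5280; ΔPS = ½(154 + 286)(135 − 113) = 4840.
Government spending = 46 × 286 = 13156.
Net change = 5280 + 4840 − 13156 = -3036. The loss equals the DWL triangle ½·46·132.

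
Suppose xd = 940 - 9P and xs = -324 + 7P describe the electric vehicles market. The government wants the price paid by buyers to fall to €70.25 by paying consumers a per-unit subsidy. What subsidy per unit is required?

Required subsidy s = €20 per unit

At a buyer price of 70.25, quantity demanded is 940 − 9·70.25 = 307.75.
Sellers supply 307.75 only when they receive Ps with -324 + 7·Ps = 307.75, i.e. Ps = 90.25.
s = Ps − Pb = 90.25 − 70.25 = 20.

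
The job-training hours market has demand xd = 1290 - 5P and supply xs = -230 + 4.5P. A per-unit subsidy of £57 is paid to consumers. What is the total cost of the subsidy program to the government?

Pre-subsidy: 1290 - 5P = -230 + 4.5P gives P* = 160, x* = 490.
With the rebate, buyers effectively pay Pb = Ps − 57, where Ps is the price sellers receive.
Demand in terms of Ps becomes xd = 1290 − 5(Ps − 57) = 1575 - 5Ps. Setting this equal to supply: 1575 - 5Ps = -230 + 4.5Ps, so Ps = 190.
Buyers pay Pb = 190 − 57 = 133; x' = -230 + 4.5·190 = 625.
Government outlay = subsidy × quantity = 57 × 625 = 35625.

Government cost = £35625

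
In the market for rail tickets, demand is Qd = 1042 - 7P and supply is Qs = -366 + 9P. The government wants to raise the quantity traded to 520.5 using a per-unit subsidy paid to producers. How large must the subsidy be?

Required subsidy s = 24 per unit

At Q = 520.5, invert demand for the buyer price: Pb = (1042 − 520.5)/7 = 74.5; invert supply for the seller price: Ps = (520.5 − (-366))/9 = 98.5.
The subsidy must fill the gap: s = Ps − Pb = 98.5 − 74.5 = 24.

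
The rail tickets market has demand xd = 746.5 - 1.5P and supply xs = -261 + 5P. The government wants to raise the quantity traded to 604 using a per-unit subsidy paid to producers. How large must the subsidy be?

Required subsidy s = 78 per unit

At x = 604, invert demand for the buyer price: Pb = (746.5 − 604)/1.5 = 95; invert supply for the seller price: Ps = (604 − (-261))/5 = 173.
The subsidy must fill the gap: s = Ps − Pb = 173 − 95 = 78.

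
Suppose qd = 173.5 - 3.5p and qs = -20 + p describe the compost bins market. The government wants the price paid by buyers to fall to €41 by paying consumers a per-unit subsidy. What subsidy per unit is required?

At a buyer price of 41, quantity demanded is 173.5 − 3.5·41 = 30.
Sellers supply 30 only when they receive ps with -20 + 1·ps = 30, i.e. ps = 50.
s = ps − pb = 50 − 41 = 9.

Required subsidy s = €9 per unit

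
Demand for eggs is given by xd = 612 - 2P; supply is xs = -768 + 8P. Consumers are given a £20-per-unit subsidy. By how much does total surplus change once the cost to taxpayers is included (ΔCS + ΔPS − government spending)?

Pre-subsidy: 612 - 2P = -768 + 8P gives P* = 138, x* = 336.
With the rebate, buyers effectively pay Pb = Ps − 20, where Ps is the price sellers receive.
Demand in terms of Ps becomes xd = 612 − 2(Ps − 20) = 652 - 2Ps. Setting this equal to supply: 652 - 2Ps = -768 + 8Ps, so Ps = 142.
Buyers pay Pb = 142 − 20 = 122; x' = -768 + 8·142 = 368.
ΔCS = ½(336 + 368)(138 − 122) = 5632; ΔPS = ½(336 + 368)(142 − 138) = 1408.
Government spending = 20 × 368 = 7360.
Net change = 5632 + 1408 − 7360 = -320. The loss equals the DWL triangle ½·20·32.

Net change in total surplus = -£320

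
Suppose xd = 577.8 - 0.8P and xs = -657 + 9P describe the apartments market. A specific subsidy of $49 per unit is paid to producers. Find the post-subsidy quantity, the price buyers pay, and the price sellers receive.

x' = 513; buyers pay $81; sellers receive $130

Pre-subsidy: 577.8 - 0.8P = -657 + 9P gives P* = 126, x* = 477.
With the subsidy, sellers receive Ps = Pb + 49 for each unit, where Pb is the price buyers pay.
Supply in terms of Pb becomes xs = -657 + 9(Pb + 49) = -216 + 9Pb. Setting this equal to demand: 577.8 - 0.8Pb = -216 + 9Pb, so Pb = 81.
Sellers receive Ps = 81 + 49 = 130; x' = 577.8 − 0.8·81 = 513.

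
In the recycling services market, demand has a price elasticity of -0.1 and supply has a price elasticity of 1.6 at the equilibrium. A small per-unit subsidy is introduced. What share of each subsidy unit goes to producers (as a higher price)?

Producer share = 1/17

For a small subsidy around the equilibrium, the benefit split depends on the relative slopes, which at a point are proportional to the elasticities.
Buyer share = εs/(εs + |εd|) = 1.6/(1.6 + 0.1) = 16/17; seller share = |εd|/(εs + |εd|) = 1/17.
So producers capture 1/17 of the subsidy.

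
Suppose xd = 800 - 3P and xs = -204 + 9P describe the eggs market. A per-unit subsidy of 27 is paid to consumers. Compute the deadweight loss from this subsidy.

Pre-subsidy: 800 - 3P = -204 + 9P gives P* = 251/3, x* = 549.
With the rebate, buyers effectively pay Pb = Ps − 27, where Ps is the price sellers receive.
Demand in terms of Ps becomes xd = 800 − 3(Ps − 27) = 881 - 3Ps. Setting this equal to supply: 881 - 3Ps = -204 + 9Ps, so Ps = 1085/12.
Buyers pay Pb = 1085/12 − 27 = 761/12; x' = -204 + 9·(1085/12) = 609.75.
The subsidy expands output by 609.75 − 549 = 60.75 past the efficient level; on those units the gap between marginal cost and willingness to pay runs from 0 up to 27.
DWL = ½ × 27 × 60.75 = 820.125.

Deadweight loss = 820.125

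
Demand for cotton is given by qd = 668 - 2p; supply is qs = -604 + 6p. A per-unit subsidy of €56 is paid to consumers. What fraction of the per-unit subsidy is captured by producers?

Producer share = 0.25

Pre-subsidy: 668 - 2p = -604 + 6p gives p* = 159, q* = 350.
With the rebate, buyers effectively pay pb = ps − 56, where ps is the price sellers receive.
Demand in terms of ps becomes qd = 668 − 2(ps − 56) = 780 - 2ps. Setting this equal to supply: 780 - 2ps = -604 + 6ps, so ps = 173.
Buyers pay pb = 173 − 56 = 117; q' = -604 + 6·173 = 434.
Buyers' price falls by p* − pb = 159 − 117 = 42; sellers' price rises by ps − p* = 173 − 159 = 14.
So producers capture 14/56 = 0.25 of each unit of subsidy.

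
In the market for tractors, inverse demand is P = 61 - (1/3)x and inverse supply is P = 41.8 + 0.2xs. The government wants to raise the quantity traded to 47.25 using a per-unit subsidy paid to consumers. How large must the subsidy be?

Required subsidy s = 6 per unit

At x = 47.25, from the demand curve buyers pay Pb = 61 − (1/3)·47.25 = 45.25; from the supply curve sellers need Ps = 41.8 + 0.2·47.25 = 51.25.
The subsidy must fill the gap: s = Ps − Pb = 51.25 − 45.25 = 6.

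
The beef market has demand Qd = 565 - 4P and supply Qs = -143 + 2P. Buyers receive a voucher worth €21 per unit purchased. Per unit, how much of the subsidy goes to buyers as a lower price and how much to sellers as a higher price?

Pre-subsidy: 565 - 4P = -143 + 2P gives P* = 118, Q* = 93.
With the rebate, buyers effectively pay Pb = Ps − 21, where Ps is the price sellers receive.
Demand in terms of Ps becomes Qd = 565 − 4(Ps − 21) = 649 - 4Ps. Setting this equal to supply: 649 - 4Ps = -143 + 2Ps, so Ps = 132.
Buyers pay Pb = 132 − 21 = 111; Q' = -143 + 2·132 = 121.
Buyers' price falls by P* − Pb = 118 − 111 = 7; sellers' price rises by Ps − P* = 132 − 118 = 14.

Buyers gain €7 per unit; sellers gain €14 per unit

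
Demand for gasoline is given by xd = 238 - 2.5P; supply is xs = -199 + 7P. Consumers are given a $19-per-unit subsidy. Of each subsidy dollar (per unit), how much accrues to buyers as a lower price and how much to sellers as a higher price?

Pre-subsidy: 238 - 2.5P = -199 + 7P gives P* = 46, x* = 123.
With the rebate, buyers effectively pay Pb = Ps − 19, where Ps is the price sellers receive.
Demand in terms of Ps becomes xd = 238 − 2.5(Ps − 19) = 285.5 - 2.5Ps. Setting this equal to supply: 285.5 - 2.5Ps = -199 + 7Ps, so Ps = 51.
Buyers pay Pb = 51 − 19 = 32; x' = -199 + 7·51 = 158.
Buyers' price falls by P* − Pb = 46 − 32 = 14; sellers' price rises by Ps − P* = 51 − 46 = 5.

Buyers gain $14 per unit; sellers gain $5 per unit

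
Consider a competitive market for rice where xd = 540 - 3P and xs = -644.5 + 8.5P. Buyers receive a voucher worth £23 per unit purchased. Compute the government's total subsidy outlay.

Pre-subsidy: 540 - 3P = -644.5 + 8.5P gives P* = 103, x* = 231.
With the rebate, buyers effectively pay Pb = Ps − 23, where Ps is the price sellers receive.
Demand in terms of Ps becomes xd = 540 − 3(Ps − 23) = 609 - 3Ps. Setting this equal to supply: 609 - 3Ps = -644.5 + 8.5Ps, so Ps = 109.
Buyers pay Pb = 109 − 23 = 86; x' = -644.5 + 8.5·109 = 282.
Government outlay = subsidy × quantity = 23 × 282 = 6486.

Government cost = £6486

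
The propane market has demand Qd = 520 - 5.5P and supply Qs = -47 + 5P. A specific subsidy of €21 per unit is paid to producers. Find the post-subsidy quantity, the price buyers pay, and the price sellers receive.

Q' = 278; buyers pay €44; sellers receive €65

Pre-subsidy: 520 - 5.5P = -47 + 5P gives P* = 54, Q* = 223.
With the subsidy, sellers receive Ps = Pb + 21 for each unit, where Pb is the price buyers pay.
Supply in terms of Pb becomes Qs = -47 + 5(Pb + 21) = 58 + 5Pb. Setting this equal to demand: 520 - 5.5Pb = 58 + 5Pb, so Pb = 44.
Sellers receive Ps = 44 + 21 = 65; Q' = 520 − 5.5·44 = 278.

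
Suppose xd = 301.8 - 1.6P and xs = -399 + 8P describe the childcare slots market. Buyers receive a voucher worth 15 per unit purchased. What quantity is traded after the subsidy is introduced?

x' = 205

Pre-subsidy: 301.8 - 1.6P = -399 + 8P gives P* = 73, x* = 185.
With the rebate, buyers effectively pay Pb = Ps − 15, where Ps is the price sellers receive.
Demand in terms of Ps becomes xd = 301.8 − 1.6(Ps − 15) = 325.8 - 1.6Ps. Setting this equal to supply: 325.8 - 1.6Ps = -399 + 8Ps, so Ps = 75.5.
Buyers pay Pb = 75.5 − 15 = 60.5; x' = -399 + 8·75.5 = 205.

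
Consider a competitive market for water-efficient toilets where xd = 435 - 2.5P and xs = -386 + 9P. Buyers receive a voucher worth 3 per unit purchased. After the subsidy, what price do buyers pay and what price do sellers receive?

Buyers pay 1588/23; sellers receive 1657/23

Pre-subsidy: 435 - 2.5P = -386 + 9P gives P* = 1642/23, x* = 5900/23.
With the rebate, buyers effectively pay Pb = Ps − 3, where Ps is the price sellers receive.
Demand in terms of Ps becomes xd = 435 − 2.5(Ps − 3) = 442.5 - 2.5Ps. Setting this equal to supply: 442.5 - 2.5Ps = -386 + 9Ps, so Ps = 1657/23.
Buyers pay Pb = 1657/23 − 3 = 1588/23; x' = -386 + 9·(1657/23) = 6035/23.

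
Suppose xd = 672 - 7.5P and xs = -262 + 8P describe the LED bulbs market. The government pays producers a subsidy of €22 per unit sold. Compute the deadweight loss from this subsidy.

Deadweight loss = 29040/31

Pre-subsidy: 672 - 7.5P = -262 + 8P gives P* = 1868/31, x* = 6822/31.
With the subsidy, sellers receive Ps = Pb + 22 for each unit, where Pb is the price buyers pay.
Supply in terms of Pb becomes xs = -262 + 8(Pb + 22) = -86 + 8Pb. Setting this equal to demand: 672 - 7.5Pb = -86 + 8Pb, so Pb = 1516/31.
Sellers receive Ps = 1516/31 + 22 = 2198/31; x' = 672 − 7.5·(1516/31) = 9462/31.
The subsidy expands output by 9462/31 − 6822/31 = 2640/31 past the efficient level; on those units the gap between marginal cost and willingness to pay runs from 0 up to 22.
DWL = ½ × 22 × 2640/31 = 29040/31.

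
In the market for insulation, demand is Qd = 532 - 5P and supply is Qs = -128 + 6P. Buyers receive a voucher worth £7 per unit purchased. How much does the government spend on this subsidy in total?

Government cost = 19334/11

Pre-subsidy: 532 - 5P = -128 + 6P gives P* = 60, Q* = 232.
With the rebate, buyers effectively pay Pb = Ps − 7, where Ps is the price sellers receive.
Demand in terms of Ps becomes Qd = 532 − 5(Ps − 7) = 567 - 5Ps. Setting this equal to supply: 567 - 5Ps = -128 + 6Ps, so Ps = 695/11.
Buyers pay Pb = 695/11 − 7 = 618/11; Q' = -128 + 6·(695/11) = 2762/11.
Government outlay = subsidy × quantity = 7 × 2762/11 = 19334/11.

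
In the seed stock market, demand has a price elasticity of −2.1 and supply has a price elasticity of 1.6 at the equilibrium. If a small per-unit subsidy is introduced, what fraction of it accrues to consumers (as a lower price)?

Consumer share = 16/37

For a small subsidy around the equilibrium, the benefit split depends on the relative slopes, which at a point are proportional to the elasticities.
Buyer share = εs/(εs + |εd|) = 1.6/(1.6 + 2.1) = 16/37; seller share = |εd|/(εs + |εd|) = 21/37.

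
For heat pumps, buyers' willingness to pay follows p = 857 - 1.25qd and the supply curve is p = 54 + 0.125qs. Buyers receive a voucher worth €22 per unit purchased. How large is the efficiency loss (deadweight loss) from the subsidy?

Pre-subsidy: 857 - 1.25q = 54 + 0.125q gives q* = 584 and p* = 127.
With the rebate, buyers effectively pay pb = ps − 22, where ps is the price sellers receive.
On the curves, pb = 857 - 1.25q and ps = 54 + 0.125q; the wedge ps − pb = 22 gives 54 + 0.125q − (857 - 1.25q) = 22, so q' = 600.
Then pb = 857 − 1.25·600 = 107 and ps = 54 + 0.125·600 = 129.
The subsidy expands output by 600 − 584 = 16 past the efficient level; on those units the gap between marginal cost and willingness to pay runs from 0 up to 22.
DWL = ½ × 22 × 16 = 176.

Deadweight loss = €176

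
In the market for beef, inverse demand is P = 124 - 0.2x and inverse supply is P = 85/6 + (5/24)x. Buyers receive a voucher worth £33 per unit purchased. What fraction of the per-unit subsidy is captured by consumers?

Pre-subsidy: 124 - 0.2x = 85/6 + (5/24)x gives x* = 13180/49 and P* = 3440/49.
With the rebate, buyers effectively pay Pb = Ps − 33, where Ps is the price sellers receive.
On the curves, Pb = 124 - 0.2x and Ps = 85/6 + (5/24)x; the wedge Ps − Pb = 33 gives 85/6 + (5/24)x − (124 - 0.2x) = 33, so x' = 17140/49.
Then Pb = 124 − 0.2·(17140/49) = 2648/49 and Ps = 85/6 + (5/24)·(17140/49) = 4265/49.
Buyers' price falls by P* − Pb = 3440/49 − 2648/49 = 792/49; sellers' price rises by Ps − P* = 4265/49 − 3440/49 = 825/49.
So consumers capture (792/49)/33 = 24/49 of each unit of subsidy.

Consumer share = 24/49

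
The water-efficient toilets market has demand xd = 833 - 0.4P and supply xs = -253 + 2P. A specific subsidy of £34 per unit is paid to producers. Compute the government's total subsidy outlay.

Pre-subsidy: 833 - 0.4P = -253 + 2P gives P* = 452.5, x* = 652.
With the subsidy, sellers receive Ps = Pb + 34 for each unit, where Pb is the price buyers pay.
Supply in terms of Pb becomes xs = -253 + 2(Pb + 34) = -185 + 2Pb. Setting this equal to demand: 833 - 0.4Pb = -185 + 2Pb, so Pb = 2545/6.
Sellers receive Ps = 2545/6 + 34 = 2749/6; x' = 833 − 0.4·(2545/6) = 1990/3.
Government outlay = subsidy × quantity = 34 × 1990/3 = 67660/3.

Government cost = 67660/3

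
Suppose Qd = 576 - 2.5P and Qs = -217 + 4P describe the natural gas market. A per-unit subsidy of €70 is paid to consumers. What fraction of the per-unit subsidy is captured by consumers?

Pre-subsidy: 576 - 2.5P = -217 + 4P gives P* = 122, Q* = 271.
With the rebate, buyers effectively pay Pb = Ps − 70, where Ps is the price sellers receive.
Demand in terms of Ps becomes Qd = 576 − 2.5(Ps − 70) = 751 - 2.5Ps. Setting this equal to supply: 751 - 2.5Ps = -217 + 4Ps, so Ps = 1936/13.
Buyers pay Pb = 1936/13 − 70 = 1026/13; Q' = -217 + 4·(1936/13) = 4923/13.
Buyers' price falls by P* − Pb = 122 − 1026/13 = 560/13; sellers' price rises by Ps − P* = 1936/13 − 122 = 350/13.
So consumers capture (560/13)/70 = 8/13 of each unit of subsidy.

Consumer share = 8/13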